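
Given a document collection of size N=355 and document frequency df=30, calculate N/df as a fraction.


IDF ratio = N / df
= 355 / 30
= 71/6

71/6


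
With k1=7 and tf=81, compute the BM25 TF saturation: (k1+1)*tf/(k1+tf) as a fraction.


BM25 TF component = (k1+1)*tf / (k1+tf)
k1 = 7, tf = 81
Numerator = (7+1)*81 = 648
Denominator = 7 + 81 = 88
= 648/88 = 81/11

81/11


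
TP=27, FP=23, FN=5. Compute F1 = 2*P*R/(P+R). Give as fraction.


F1 = 2 * P * R / (P + R)
P = TP/(TP+FP) = 27/50 = 27/50
R = TP/(TP+FN) = 27/32 = 27/32
2 * P * R = 2 * 27/50 * 27/32 = 729/800
P + R = 27/50 + 27/32 = 1107/800
F1 = 729/800 / 1107/800 = 27/41

27/41


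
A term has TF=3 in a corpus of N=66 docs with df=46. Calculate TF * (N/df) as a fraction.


TF * (N/df)
= 3 * (66/46)
= 3 * 33/23
= 99/23

99/23


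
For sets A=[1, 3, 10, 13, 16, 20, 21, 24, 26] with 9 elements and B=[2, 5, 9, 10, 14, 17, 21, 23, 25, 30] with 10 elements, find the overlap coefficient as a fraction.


A intersect B = [10, 21]
|A intersect B| = 2
min(|A|, |B|) = min(9, 10) = 9
Overlap = 2 / 9 = 2/9

2/9


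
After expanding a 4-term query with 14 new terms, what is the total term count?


Original terms: 4
Expansion terms: 14
Total = 4 + 14 = 18

18


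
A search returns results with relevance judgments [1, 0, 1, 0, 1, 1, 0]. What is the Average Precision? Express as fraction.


Computing P@k for each relevant position:
Position 1: relevant, P@1 = 1/1 = 1
Position 2: not relevant
Position 3: relevant, P@3 = 2/3 = 2/3
Position 4: not relevant
Position 5: relevant, P@5 = 3/5 = 3/5
Position 6: relevant, P@6 = 4/6 = 2/3
Position 7: not relevant
Sum of P@k = 1 + 2/3 + 3/5 + 2/3 = 44/15
AP = 44/15 / 4 = 11/15

11/15


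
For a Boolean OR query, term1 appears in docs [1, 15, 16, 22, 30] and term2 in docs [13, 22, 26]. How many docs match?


Boolean OR: find union of posting lists
term1 docs: [1, 15, 16, 22, 30]
term2 docs: [13, 22, 26]
Union: [1, 13, 15, 16, 22, 26, 30]
|union| = 7

7


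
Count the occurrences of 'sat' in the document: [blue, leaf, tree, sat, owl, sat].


Document has 6 words
Scanning for 'sat':
Found at positions: [3, 5]
Count = 2

2


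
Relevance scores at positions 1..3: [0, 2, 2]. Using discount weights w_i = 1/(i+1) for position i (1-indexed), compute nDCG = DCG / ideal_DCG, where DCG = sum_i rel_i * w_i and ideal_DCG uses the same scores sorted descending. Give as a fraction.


Position discount weights w_i = 1/(i+1) for i=1..3:
Weights = [1/2, 1/3, 1/4]
Actual relevance: [0, 2, 2]
DCG = 0/2 + 2/3 + 2/4 = 7/6
Ideal relevance (sorted desc): [2, 2, 0]
Ideal DCG = 2/2 + 2/3 + 0/4 = 5/3
nDCG = DCG / ideal_DCG = 7/6 / 5/3 = 7/10

7/10


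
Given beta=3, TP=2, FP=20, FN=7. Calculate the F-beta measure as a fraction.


P = TP/(TP+FP) = 2/22 = 1/11
R = TP/(TP+FN) = 2/9 = 2/9
beta^2 = 3^2 = 9
(1 + beta^2) = 10
Numerator = (1+beta^2)*P*R = 20/99
Denominator = beta^2*P + R = 9/11 + 2/9 = 103/99
F_beta = 20/103

20/103


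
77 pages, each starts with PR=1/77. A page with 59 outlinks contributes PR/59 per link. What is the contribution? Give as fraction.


Initial PR = 1/77 = 1/77
Outlinks = 59
Contribution per link = PR / outlinks
= 1/77 / 59
= 1/4543

1/4543


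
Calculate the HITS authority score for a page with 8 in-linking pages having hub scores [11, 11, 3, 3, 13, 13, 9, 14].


Authority = sum of hub scores of in-linkers
In-link 1: hub score = 11
In-link 2: hub score = 11
In-link 3: hub score = 3
In-link 4: hub score = 3
In-link 5: hub score = 13
In-link 6: hub score = 13
In-link 7: hub score = 9
In-link 8: hub score = 14
Authority = 11 + 11 + 3 + 3 + 13 + 13 + 9 + 14 = 77

77


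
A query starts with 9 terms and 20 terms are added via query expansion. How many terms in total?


Original terms: 9
Expansion terms: 20
Total = 9 + 20 = 29

29


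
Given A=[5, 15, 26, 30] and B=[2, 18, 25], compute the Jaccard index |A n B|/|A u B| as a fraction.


A intersect B = []
|A intersect B| = 0
A union B = [2, 5, 15, 18, 25, 26, 30]
|A union B| = 7
Jaccard = 0/7 = 0

0


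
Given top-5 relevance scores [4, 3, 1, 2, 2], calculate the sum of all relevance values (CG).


Cumulative Gain = sum of relevance scores
Position 1: rel=4, running sum=4
Position 2: rel=3, running sum=7
Position 3: rel=1, running sum=8
Position 4: rel=2, running sum=10
Position 5: rel=2, running sum=12
CG = 12

12


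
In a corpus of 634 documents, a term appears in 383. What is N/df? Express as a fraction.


IDF ratio = N / df
= 634 / 383
= 634/383

634/383


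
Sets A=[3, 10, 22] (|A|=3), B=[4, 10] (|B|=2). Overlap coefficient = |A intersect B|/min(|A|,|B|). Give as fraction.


A intersect B = [10]
|A intersect B| = 1
min(|A|, |B|) = min(3, 2) = 2
Overlap = 1 / 2 = 1/2

1/2


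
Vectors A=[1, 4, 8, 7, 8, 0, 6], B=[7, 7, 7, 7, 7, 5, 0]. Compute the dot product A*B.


Dot product = sum of element-wise products
A[0]*B[0] = 1*7 = 7
A[1]*B[1] = 4*7 = 28
A[2]*B[2] = 8*7 = 56
A[3]*B[3] = 7*7 = 49
A[4]*B[4] = 8*7 = 56
A[5]*B[5] = 0*5 = 0
A[6]*B[6] = 6*0 = 0
Sum = 7 + 28 + 56 + 49 + 56 + 0 + 0 = 196

196


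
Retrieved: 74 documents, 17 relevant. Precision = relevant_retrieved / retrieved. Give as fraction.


Precision = relevant_retrieved / total_retrieved
= 17 / 74
= 17 / (17 + 57)
= 17/74

17/74


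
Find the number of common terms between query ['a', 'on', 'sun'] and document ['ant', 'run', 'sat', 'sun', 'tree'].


Query terms: ['a', 'on', 'sun']
Document terms: ['ant', 'run', 'sat', 'sun', 'tree']
Common terms: ['sun']
Overlap count = 1

1


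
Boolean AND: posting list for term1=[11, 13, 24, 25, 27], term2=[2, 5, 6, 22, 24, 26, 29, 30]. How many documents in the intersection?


Boolean AND: find intersection of posting lists
term1 docs: [11, 13, 24, 25, 27]
term2 docs: [2, 5, 6, 22, 24, 26, 29, 30]
Intersection: [24]
|intersection| = 1

1


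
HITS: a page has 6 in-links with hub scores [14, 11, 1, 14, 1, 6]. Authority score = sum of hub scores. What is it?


Authority = sum of hub scores of in-linkers
In-link 1: hub score = 14
In-link 2: hub score = 11
In-link 3: hub score = 1
In-link 4: hub score = 14
In-link 5: hub score = 1
In-link 6: hub score = 6
Authority = 14 + 11 + 1 + 14 + 1 + 6 = 47

47


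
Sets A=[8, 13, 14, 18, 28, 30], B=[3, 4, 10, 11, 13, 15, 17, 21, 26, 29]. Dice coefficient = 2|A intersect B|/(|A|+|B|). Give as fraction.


A intersect B = [13]
|A intersect B| = 1
|A| = 6, |B| = 10
Dice = 2*1 / (6+10)
= 2 / 16 = 1/8

1/8


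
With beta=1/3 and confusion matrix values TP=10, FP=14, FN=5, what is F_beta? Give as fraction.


P = TP/(TP+FP) = 10/24 = 5/12
R = TP/(TP+FN) = 10/15 = 2/3
beta^2 = 1/3^2 = 1/9
(1 + beta^2) = 10/9
Numerator = (1+beta^2)*P*R = 25/81
Denominator = beta^2*P + R = 5/108 + 2/3 = 77/108
F_beta = 100/231

100/231


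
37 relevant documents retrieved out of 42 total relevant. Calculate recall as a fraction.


Recall = retrieved_relevant / total_relevant
= 37 / 42
= 37 / (37 + 5)
= 37/42

37/42


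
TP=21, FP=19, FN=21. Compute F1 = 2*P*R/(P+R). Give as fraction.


F1 = 2 * P * R / (P + R)
P = TP/(TP+FP) = 21/40 = 21/40
R = TP/(TP+FN) = 21/42 = 1/2
2 * P * R = 2 * 21/40 * 1/2 = 21/40
P + R = 21/40 + 1/2 = 41/40
F1 = 21/40 / 41/40 = 21/41

21/41


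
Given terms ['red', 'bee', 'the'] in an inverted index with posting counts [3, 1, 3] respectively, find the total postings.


Summing posting list sizes:
'red': 3 postings
'bee': 1 postings
'the': 3 postings
Total = 3 + 1 + 3 = 7

7


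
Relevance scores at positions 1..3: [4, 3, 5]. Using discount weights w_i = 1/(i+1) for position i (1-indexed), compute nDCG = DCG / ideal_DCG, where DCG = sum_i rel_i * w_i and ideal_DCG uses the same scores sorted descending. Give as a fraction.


Position discount weights w_i = 1/(i+1) for i=1..3:
Weights = [1/2, 1/3, 1/4]
Actual relevance: [4, 3, 5]
DCG = 4/2 + 3/3 + 5/4 = 17/4
Ideal relevance (sorted desc): [5, 4, 3]
Ideal DCG = 5/2 + 4/3 + 3/4 = 55/12
nDCG = DCG / ideal_DCG = 17/4 / 55/12 = 51/55

51/55


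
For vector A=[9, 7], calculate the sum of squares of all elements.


|A|^2 = sum of squared components
A[0]^2 = 9^2 = 81
A[1]^2 = 7^2 = 49
Sum = 81 + 49 = 130

130


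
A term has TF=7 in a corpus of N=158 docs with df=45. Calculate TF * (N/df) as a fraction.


TF * (N/df)
= 7 * (158/45)
= 7 * 158/45
= 1106/45

1106/45


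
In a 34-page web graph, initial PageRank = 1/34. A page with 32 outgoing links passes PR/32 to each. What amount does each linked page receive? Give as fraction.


Initial PR = 1/34 = 1/34
Outlinks = 32
Contribution per link = PR / outlinks
= 1/34 / 32
= 1/1088

1/1088


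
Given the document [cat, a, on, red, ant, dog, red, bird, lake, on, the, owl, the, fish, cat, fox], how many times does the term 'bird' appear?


Document has 16 words
Scanning for 'bird':
Found at positions: [7]
Count = 1

1


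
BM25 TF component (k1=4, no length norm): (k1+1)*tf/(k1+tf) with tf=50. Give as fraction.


BM25 TF component = (k1+1)*tf / (k1+tf)
k1 = 4, tf = 50
Numerator = (4+1)*50 = 250
Denominator = 4 + 50 = 54
= 250/54 = 125/27

125/27


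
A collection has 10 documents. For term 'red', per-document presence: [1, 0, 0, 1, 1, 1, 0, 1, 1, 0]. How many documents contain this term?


Checking each document for 'red':
Doc 1: present
Doc 2: absent
Doc 3: absent
Doc 4: present
Doc 5: present
Doc 6: present
Doc 7: absent
Doc 8: present
Doc 9: present
Doc 10: absent
df = sum of presences = 1 + 0 + 0 + 1 + 1 + 1 + 0 + 1 + 1 + 0 = 6

6


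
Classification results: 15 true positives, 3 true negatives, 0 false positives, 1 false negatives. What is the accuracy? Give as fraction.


Accuracy = (TP + TN) / (TP + TN + FP + FN)
TP + TN = 15 + 3 = 18
Total = 15 + 3 + 0 + 1 = 19
Accuracy = 18 / 19 = 18/19

18/19


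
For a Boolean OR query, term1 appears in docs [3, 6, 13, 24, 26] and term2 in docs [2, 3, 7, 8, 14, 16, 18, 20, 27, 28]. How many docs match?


Boolean OR: find union of posting lists
term1 docs: [3, 6, 13, 24, 26]
term2 docs: [2, 3, 7, 8, 14, 16, 18, 20, 27, 28]
Union: [2, 3, 6, 7, 8, 13, 14, 16, 18, 20, 24, 26, 27, 28]
|union| = 14

14


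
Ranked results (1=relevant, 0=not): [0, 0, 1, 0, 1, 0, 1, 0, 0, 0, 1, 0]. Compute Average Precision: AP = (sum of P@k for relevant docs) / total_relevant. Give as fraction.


Computing P@k for each relevant position:
Position 1: not relevant
Position 2: not relevant
Position 3: relevant, P@3 = 1/3 = 1/3
Position 4: not relevant
Position 5: relevant, P@5 = 2/5 = 2/5
Position 6: not relevant
Position 7: relevant, P@7 = 3/7 = 3/7
Position 8: not relevant
Position 9: not relevant
Position 10: not relevant
Position 11: relevant, P@11 = 4/11 = 4/11
Position 12: not relevant
Sum of P@k = 1/3 + 2/5 + 3/7 + 4/11 = 1762/1155
AP = 1762/1155 / 4 = 881/2310

881/2310


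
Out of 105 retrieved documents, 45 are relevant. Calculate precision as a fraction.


Precision = relevant_retrieved / total_retrieved
= 45 / 105
= 45 / (45 + 60)
= 3/7

3/7


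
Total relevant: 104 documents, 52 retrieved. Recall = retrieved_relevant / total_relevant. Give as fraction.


Recall = retrieved_relevant / total_relevant
= 52 / 104
= 52 / (52 + 52)
= 1/2

1/2


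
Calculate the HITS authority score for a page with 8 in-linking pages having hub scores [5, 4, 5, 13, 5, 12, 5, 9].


Authority = sum of hub scores of in-linkers
In-link 1: hub score = 5
In-link 2: hub score = 4
In-link 3: hub score = 5
In-link 4: hub score = 13
In-link 5: hub score = 5
In-link 6: hub score = 12
In-link 7: hub score = 5
In-link 8: hub score = 9
Authority = 5 + 4 + 5 + 13 + 5 + 12 + 5 + 9 = 58

58


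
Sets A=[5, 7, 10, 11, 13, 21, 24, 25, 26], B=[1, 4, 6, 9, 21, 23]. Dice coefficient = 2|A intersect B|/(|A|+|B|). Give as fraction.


A intersect B = [21]
|A intersect B| = 1
|A| = 9, |B| = 6
Dice = 2*1 / (9+6)
= 2 / 15 = 2/15

2/15


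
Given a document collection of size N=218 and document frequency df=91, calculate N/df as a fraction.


IDF ratio = N / df
= 218 / 91
= 218/91

218/91


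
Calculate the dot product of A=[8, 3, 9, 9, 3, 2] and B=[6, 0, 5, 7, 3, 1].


Dot product = sum of element-wise products
A[0]*B[0] = 8*6 = 48
A[1]*B[1] = 3*0 = 0
A[2]*B[2] = 9*5 = 45
A[3]*B[3] = 9*7 = 63
A[4]*B[4] = 3*3 = 9
A[5]*B[5] = 2*1 = 2
Sum = 48 + 0 + 45 + 63 + 9 + 2 = 167

167


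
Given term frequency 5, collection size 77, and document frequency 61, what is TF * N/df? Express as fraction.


TF * (N/df)
= 5 * (77/61)
= 5 * 77/61
= 385/61

385/61


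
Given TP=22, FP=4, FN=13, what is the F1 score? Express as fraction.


F1 = 2 * P * R / (P + R)
P = TP/(TP+FP) = 22/26 = 11/13
R = TP/(TP+FN) = 22/35 = 22/35
2 * P * R = 2 * 11/13 * 22/35 = 484/455
P + R = 11/13 + 22/35 = 671/455
F1 = 484/455 / 671/455 = 44/61

44/61


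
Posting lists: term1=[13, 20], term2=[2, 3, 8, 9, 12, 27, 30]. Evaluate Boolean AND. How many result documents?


Boolean AND: find intersection of posting lists
term1 docs: [13, 20]
term2 docs: [2, 3, 8, 9, 12, 27, 30]
Intersection: []
|intersection| = 0

0


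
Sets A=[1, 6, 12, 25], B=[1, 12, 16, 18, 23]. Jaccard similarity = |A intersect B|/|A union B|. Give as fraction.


A intersect B = [1, 12]
|A intersect B| = 2
A union B = [1, 6, 12, 16, 18, 23, 25]
|A union B| = 7
Jaccard = 2/7 = 2/7

2/7


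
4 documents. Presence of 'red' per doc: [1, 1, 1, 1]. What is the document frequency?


Checking each document for 'red':
Doc 1: present
Doc 2: present
Doc 3: present
Doc 4: present
df = sum of presences = 1 + 1 + 1 + 1 = 4

4


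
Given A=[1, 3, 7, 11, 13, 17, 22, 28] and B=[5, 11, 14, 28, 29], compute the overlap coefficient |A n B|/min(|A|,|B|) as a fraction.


A intersect B = [11, 28]
|A intersect B| = 2
min(|A|, |B|) = min(8, 5) = 5
Overlap = 2 / 5 = 2/5

2/5


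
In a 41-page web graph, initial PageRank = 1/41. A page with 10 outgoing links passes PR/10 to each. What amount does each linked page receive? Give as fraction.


Initial PR = 1/41 = 1/41
Outlinks = 10
Contribution per link = PR / outlinks
= 1/41 / 10
= 1/410

1/410


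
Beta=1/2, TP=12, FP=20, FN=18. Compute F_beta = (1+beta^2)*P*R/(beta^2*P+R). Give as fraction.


P = TP/(TP+FP) = 12/32 = 3/8
R = TP/(TP+FN) = 12/30 = 2/5
beta^2 = 1/2^2 = 1/4
(1 + beta^2) = 5/4
Numerator = (1+beta^2)*P*R = 3/16
Denominator = beta^2*P + R = 3/32 + 2/5 = 79/160
F_beta = 30/79

30/79


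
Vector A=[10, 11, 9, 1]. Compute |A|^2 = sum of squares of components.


|A|^2 = sum of squared components
A[0]^2 = 10^2 = 100
A[1]^2 = 11^2 = 121
A[2]^2 = 9^2 = 81
A[3]^2 = 1^2 = 1
Sum = 100 + 121 + 81 + 1 = 303

303


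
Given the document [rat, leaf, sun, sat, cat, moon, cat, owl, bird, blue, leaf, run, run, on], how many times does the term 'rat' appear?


Document has 14 words
Scanning for 'rat':
Found at positions: [0]
Count = 1

1


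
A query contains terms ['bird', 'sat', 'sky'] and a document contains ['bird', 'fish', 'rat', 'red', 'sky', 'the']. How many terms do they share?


Query terms: ['bird', 'sat', 'sky']
Document terms: ['bird', 'fish', 'rat', 'red', 'sky', 'the']
Common terms: ['bird', 'sky']
Overlap count = 2

2


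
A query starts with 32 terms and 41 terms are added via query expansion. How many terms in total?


Original terms: 32
Expansion terms: 41
Total = 32 + 41 = 73

73


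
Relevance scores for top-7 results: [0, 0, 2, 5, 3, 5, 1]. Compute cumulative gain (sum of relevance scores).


Cumulative Gain = sum of relevance scores
Position 1: rel=0, running sum=0
Position 2: rel=0, running sum=0
Position 3: rel=2, running sum=2
Position 4: rel=5, running sum=7
Position 5: rel=3, running sum=10
Position 6: rel=5, running sum=15
Position 7: rel=1, running sum=16
CG = 16

16


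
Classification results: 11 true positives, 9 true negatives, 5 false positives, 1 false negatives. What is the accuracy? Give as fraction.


Accuracy = (TP + TN) / (TP + TN + FP + FN)
TP + TN = 11 + 9 = 20
Total = 11 + 9 + 5 + 1 = 26
Accuracy = 20 / 26 = 10/13

10/13


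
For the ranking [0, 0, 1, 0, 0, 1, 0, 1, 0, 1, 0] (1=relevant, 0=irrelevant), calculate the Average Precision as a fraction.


Computing P@k for each relevant position:
Position 1: not relevant
Position 2: not relevant
Position 3: relevant, P@3 = 1/3 = 1/3
Position 4: not relevant
Position 5: not relevant
Position 6: relevant, P@6 = 2/6 = 1/3
Position 7: not relevant
Position 8: relevant, P@8 = 3/8 = 3/8
Position 9: not relevant
Position 10: relevant, P@10 = 4/10 = 2/5
Position 11: not relevant
Sum of P@k = 1/3 + 1/3 + 3/8 + 2/5 = 173/120
AP = 173/120 / 4 = 173/480

173/480


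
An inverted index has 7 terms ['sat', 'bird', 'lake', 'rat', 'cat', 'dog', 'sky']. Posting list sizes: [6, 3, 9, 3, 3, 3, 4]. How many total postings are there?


Summing posting list sizes:
'sat': 6 postings
'bird': 3 postings
'lake': 9 postings
'rat': 3 postings
'cat': 3 postings
'dog': 3 postings
'sky': 4 postings
Total = 6 + 3 + 9 + 3 + 3 + 3 + 4 = 31

31


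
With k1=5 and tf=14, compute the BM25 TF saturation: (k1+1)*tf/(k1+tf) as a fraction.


BM25 TF component = (k1+1)*tf / (k1+tf)
k1 = 5, tf = 14
Numerator = (5+1)*14 = 84
Denominator = 5 + 14 = 19
= 84/19 = 84/19

84/19


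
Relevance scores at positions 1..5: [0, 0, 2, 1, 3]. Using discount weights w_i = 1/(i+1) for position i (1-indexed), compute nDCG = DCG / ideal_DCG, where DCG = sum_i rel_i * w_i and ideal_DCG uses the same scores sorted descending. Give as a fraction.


Position discount weights w_i = 1/(i+1) for i=1..5:
Weights = [1/2, 1/3, 1/4, 1/5, 1/6]
Actual relevance: [0, 0, 2, 1, 3]
DCG = 0/2 + 0/3 + 2/4 + 1/5 + 3/6 = 6/5
Ideal relevance (sorted desc): [3, 2, 1, 0, 0]
Ideal DCG = 3/2 + 2/3 + 1/4 + 0/5 + 0/6 = 29/12
nDCG = DCG / ideal_DCG = 6/5 / 29/12 = 72/145

72/145


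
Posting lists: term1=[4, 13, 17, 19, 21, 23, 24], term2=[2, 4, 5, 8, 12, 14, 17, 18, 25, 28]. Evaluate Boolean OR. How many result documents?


Boolean OR: find union of posting lists
term1 docs: [4, 13, 17, 19, 21, 23, 24]
term2 docs: [2, 4, 5, 8, 12, 14, 17, 18, 25, 28]
Union: [2, 4, 5, 8, 12, 13, 14, 17, 18, 19, 21, 23, 24, 25, 28]
|union| = 15

15


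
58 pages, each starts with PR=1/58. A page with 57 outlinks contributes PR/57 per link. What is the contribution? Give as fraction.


Initial PR = 1/58 = 1/58
Outlinks = 57
Contribution per link = PR / outlinks
= 1/58 / 57
= 1/3306

1/3306


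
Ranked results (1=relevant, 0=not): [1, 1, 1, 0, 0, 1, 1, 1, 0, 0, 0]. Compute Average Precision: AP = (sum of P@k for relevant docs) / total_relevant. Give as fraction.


Computing P@k for each relevant position:
Position 1: relevant, P@1 = 1/1 = 1
Position 2: relevant, P@2 = 2/2 = 1
Position 3: relevant, P@3 = 3/3 = 1
Position 4: not relevant
Position 5: not relevant
Position 6: relevant, P@6 = 4/6 = 2/3
Position 7: relevant, P@7 = 5/7 = 5/7
Position 8: relevant, P@8 = 6/8 = 3/4
Position 9: not relevant
Position 10: not relevant
Position 11: not relevant
Sum of P@k = 1 + 1 + 1 + 2/3 + 5/7 + 3/4 = 431/84
AP = 431/84 / 6 = 431/504

431/504


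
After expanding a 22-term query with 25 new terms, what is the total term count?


Original terms: 22
Expansion terms: 25
Total = 22 + 25 = 47

47


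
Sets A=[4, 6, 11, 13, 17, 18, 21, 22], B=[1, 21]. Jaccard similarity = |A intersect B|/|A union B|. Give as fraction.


A intersect B = [21]
|A intersect B| = 1
A union B = [1, 4, 6, 11, 13, 17, 18, 21, 22]
|A union B| = 9
Jaccard = 1/9 = 1/9

1/9


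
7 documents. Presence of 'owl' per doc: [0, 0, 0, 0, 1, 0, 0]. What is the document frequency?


Checking each document for 'owl':
Doc 1: absent
Doc 2: absent
Doc 3: absent
Doc 4: absent
Doc 5: present
Doc 6: absent
Doc 7: absent
df = sum of presences = 0 + 0 + 0 + 0 + 1 + 0 + 0 = 1

1


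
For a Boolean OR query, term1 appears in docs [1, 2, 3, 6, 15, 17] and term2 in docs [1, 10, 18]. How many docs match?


Boolean OR: find union of posting lists
term1 docs: [1, 2, 3, 6, 15, 17]
term2 docs: [1, 10, 18]
Union: [1, 2, 3, 6, 10, 15, 17, 18]
|union| = 8

8


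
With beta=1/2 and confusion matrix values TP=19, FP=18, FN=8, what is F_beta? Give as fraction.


P = TP/(TP+FP) = 19/37 = 19/37
R = TP/(TP+FN) = 19/27 = 19/27
beta^2 = 1/2^2 = 1/4
(1 + beta^2) = 5/4
Numerator = (1+beta^2)*P*R = 1805/3996
Denominator = beta^2*P + R = 19/148 + 19/27 = 3325/3996
F_beta = 19/35

19/35


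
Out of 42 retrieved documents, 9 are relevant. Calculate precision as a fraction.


Precision = relevant_retrieved / total_retrieved
= 9 / 42
= 9 / (9 + 33)
= 3/14

3/14


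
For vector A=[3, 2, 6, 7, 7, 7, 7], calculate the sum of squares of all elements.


|A|^2 = sum of squared components
A[0]^2 = 3^2 = 9
A[1]^2 = 2^2 = 4
A[2]^2 = 6^2 = 36
A[3]^2 = 7^2 = 49
A[4]^2 = 7^2 = 49
A[5]^2 = 7^2 = 49
A[6]^2 = 7^2 = 49
Sum = 9 + 4 + 36 + 49 + 49 + 49 + 49 = 245

245


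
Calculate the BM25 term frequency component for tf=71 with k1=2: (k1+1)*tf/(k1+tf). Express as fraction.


BM25 TF component = (k1+1)*tf / (k1+tf)
k1 = 2, tf = 71
Numerator = (2+1)*71 = 213
Denominator = 2 + 71 = 73
= 213/73 = 213/73

213/73


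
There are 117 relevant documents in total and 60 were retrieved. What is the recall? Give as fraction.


Recall = retrieved_relevant / total_relevant
= 60 / 117
= 60 / (60 + 57)
= 20/39

20/39


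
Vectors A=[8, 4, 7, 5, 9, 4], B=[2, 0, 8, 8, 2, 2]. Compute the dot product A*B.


Dot product = sum of element-wise products
A[0]*B[0] = 8*2 = 16
A[1]*B[1] = 4*0 = 0
A[2]*B[2] = 7*8 = 56
A[3]*B[3] = 5*8 = 40
A[4]*B[4] = 9*2 = 18
A[5]*B[5] = 4*2 = 8
Sum = 16 + 0 + 56 + 40 + 18 + 8 = 138

138


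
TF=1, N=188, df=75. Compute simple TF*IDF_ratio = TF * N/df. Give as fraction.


TF * (N/df)
= 1 * (188/75)
= 1 * 188/75
= 188/75

188/75


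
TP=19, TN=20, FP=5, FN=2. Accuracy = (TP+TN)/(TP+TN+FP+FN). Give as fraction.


Accuracy = (TP + TN) / (TP + TN + FP + FN)
TP + TN = 19 + 20 = 39
Total = 19 + 20 + 5 + 2 = 46
Accuracy = 39 / 46 = 39/46

39/46


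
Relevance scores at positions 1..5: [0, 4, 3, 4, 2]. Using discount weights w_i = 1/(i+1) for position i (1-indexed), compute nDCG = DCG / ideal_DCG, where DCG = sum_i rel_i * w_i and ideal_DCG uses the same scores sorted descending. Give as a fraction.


Position discount weights w_i = 1/(i+1) for i=1..5:
Weights = [1/2, 1/3, 1/4, 1/5, 1/6]
Actual relevance: [0, 4, 3, 4, 2]
DCG = 0/2 + 4/3 + 3/4 + 4/5 + 2/6 = 193/60
Ideal relevance (sorted desc): [4, 4, 3, 2, 0]
Ideal DCG = 4/2 + 4/3 + 3/4 + 2/5 + 0/6 = 269/60
nDCG = DCG / ideal_DCG = 193/60 / 269/60 = 193/269

193/269


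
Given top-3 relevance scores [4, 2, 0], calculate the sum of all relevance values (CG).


Cumulative Gain = sum of relevance scores
Position 1: rel=4, running sum=4
Position 2: rel=2, running sum=6
Position 3: rel=0, running sum=6
CG = 6

6


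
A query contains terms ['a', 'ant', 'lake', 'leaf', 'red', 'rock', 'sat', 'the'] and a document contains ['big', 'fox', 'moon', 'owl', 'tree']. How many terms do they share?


Query terms: ['a', 'ant', 'lake', 'leaf', 'red', 'rock', 'sat', 'the']
Document terms: ['big', 'fox', 'moon', 'owl', 'tree']
Common terms: []
Overlap count = 0

0


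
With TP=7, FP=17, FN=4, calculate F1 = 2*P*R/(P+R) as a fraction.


F1 = 2 * P * R / (P + R)
P = TP/(TP+FP) = 7/24 = 7/24
R = TP/(TP+FN) = 7/11 = 7/11
2 * P * R = 2 * 7/24 * 7/11 = 49/132
P + R = 7/24 + 7/11 = 245/264
F1 = 49/132 / 245/264 = 2/5

2/5


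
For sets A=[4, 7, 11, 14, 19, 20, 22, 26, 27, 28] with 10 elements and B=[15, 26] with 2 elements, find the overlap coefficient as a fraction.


A intersect B = [26]
|A intersect B| = 1
min(|A|, |B|) = min(10, 2) = 2
Overlap = 1 / 2 = 1/2

1/2


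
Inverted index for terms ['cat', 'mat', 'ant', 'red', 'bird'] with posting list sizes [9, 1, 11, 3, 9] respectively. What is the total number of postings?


Summing posting list sizes:
'cat': 9 postings
'mat': 1 postings
'ant': 11 postings
'red': 3 postings
'bird': 9 postings
Total = 9 + 1 + 11 + 3 + 9 = 33

33


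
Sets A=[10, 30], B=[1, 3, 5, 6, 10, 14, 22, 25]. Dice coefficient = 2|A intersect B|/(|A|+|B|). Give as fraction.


A intersect B = [10]
|A intersect B| = 1
|A| = 2, |B| = 8
Dice = 2*1 / (2+8)
= 2 / 10 = 1/5

1/5


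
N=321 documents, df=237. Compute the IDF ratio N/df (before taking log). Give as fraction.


IDF ratio = N / df
= 321 / 237
= 107/79

107/79


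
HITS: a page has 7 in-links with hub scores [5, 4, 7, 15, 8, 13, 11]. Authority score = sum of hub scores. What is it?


Authority = sum of hub scores of in-linkers
In-link 1: hub score = 5
In-link 2: hub score = 4
In-link 3: hub score = 7
In-link 4: hub score = 15
In-link 5: hub score = 8
In-link 6: hub score = 13
In-link 7: hub score = 11
Authority = 5 + 4 + 7 + 15 + 8 + 13 + 11 = 63

63


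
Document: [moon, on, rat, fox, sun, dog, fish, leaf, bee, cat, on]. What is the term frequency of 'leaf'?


Document has 11 words
Scanning for 'leaf':
Found at positions: [7]
Count = 1

1


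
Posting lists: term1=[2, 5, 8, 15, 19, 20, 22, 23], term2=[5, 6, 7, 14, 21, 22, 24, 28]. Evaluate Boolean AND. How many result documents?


Boolean AND: find intersection of posting lists
term1 docs: [2, 5, 8, 15, 19, 20, 22, 23]
term2 docs: [5, 6, 7, 14, 21, 22, 24, 28]
Intersection: [5, 22]
|intersection| = 2

2


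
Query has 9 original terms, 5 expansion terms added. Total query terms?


Original terms: 9
Expansion terms: 5
Total = 9 + 5 = 14

14


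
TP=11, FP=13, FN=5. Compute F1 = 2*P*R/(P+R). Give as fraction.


F1 = 2 * P * R / (P + R)
P = TP/(TP+FP) = 11/24 = 11/24
R = TP/(TP+FN) = 11/16 = 11/16
2 * P * R = 2 * 11/24 * 11/16 = 121/192
P + R = 11/24 + 11/16 = 55/48
F1 = 121/192 / 55/48 = 11/20

11/20


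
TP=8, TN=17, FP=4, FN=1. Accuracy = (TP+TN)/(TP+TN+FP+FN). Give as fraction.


Accuracy = (TP + TN) / (TP + TN + FP + FN)
TP + TN = 8 + 17 = 25
Total = 8 + 17 + 4 + 1 = 30
Accuracy = 25 / 30 = 5/6

5/6


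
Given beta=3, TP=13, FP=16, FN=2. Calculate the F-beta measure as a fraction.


P = TP/(TP+FP) = 13/29 = 13/29
R = TP/(TP+FN) = 13/15 = 13/15
beta^2 = 3^2 = 9
(1 + beta^2) = 10
Numerator = (1+beta^2)*P*R = 338/87
Denominator = beta^2*P + R = 117/29 + 13/15 = 2132/435
F_beta = 65/82

65/82


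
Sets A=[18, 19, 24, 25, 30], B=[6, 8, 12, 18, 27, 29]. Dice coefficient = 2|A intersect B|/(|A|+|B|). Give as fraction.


A intersect B = [18]
|A intersect B| = 1
|A| = 5, |B| = 6
Dice = 2*1 / (5+6)
= 2 / 11 = 2/11

2/11


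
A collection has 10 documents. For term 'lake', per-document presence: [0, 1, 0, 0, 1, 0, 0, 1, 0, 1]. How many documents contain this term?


Checking each document for 'lake':
Doc 1: absent
Doc 2: present
Doc 3: absent
Doc 4: absent
Doc 5: present
Doc 6: absent
Doc 7: absent
Doc 8: present
Doc 9: absent
Doc 10: present
df = sum of presences = 0 + 1 + 0 + 0 + 1 + 0 + 0 + 1 + 0 + 1 = 4

4


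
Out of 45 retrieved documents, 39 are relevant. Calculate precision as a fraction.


Precision = relevant_retrieved / total_retrieved
= 39 / 45
= 39 / (39 + 6)
= 13/15

13/15


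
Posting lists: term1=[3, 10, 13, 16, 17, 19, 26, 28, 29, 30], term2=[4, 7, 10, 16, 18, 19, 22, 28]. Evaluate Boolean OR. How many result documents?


Boolean OR: find union of posting lists
term1 docs: [3, 10, 13, 16, 17, 19, 26, 28, 29, 30]
term2 docs: [4, 7, 10, 16, 18, 19, 22, 28]
Union: [3, 4, 7, 10, 13, 16, 17, 18, 19, 22, 26, 28, 29, 30]
|union| = 14

14


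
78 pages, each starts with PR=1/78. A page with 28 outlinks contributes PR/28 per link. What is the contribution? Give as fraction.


Initial PR = 1/78 = 1/78
Outlinks = 28
Contribution per link = PR / outlinks
= 1/78 / 28
= 1/2184

1/2184


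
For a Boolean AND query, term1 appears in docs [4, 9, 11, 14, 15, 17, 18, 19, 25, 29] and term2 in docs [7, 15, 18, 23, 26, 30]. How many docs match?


Boolean AND: find intersection of posting lists
term1 docs: [4, 9, 11, 14, 15, 17, 18, 19, 25, 29]
term2 docs: [7, 15, 18, 23, 26, 30]
Intersection: [15, 18]
|intersection| = 2

2


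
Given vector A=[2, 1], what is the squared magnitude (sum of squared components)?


|A|^2 = sum of squared components
A[0]^2 = 2^2 = 4
A[1]^2 = 1^2 = 1
Sum = 4 + 1 = 5

5


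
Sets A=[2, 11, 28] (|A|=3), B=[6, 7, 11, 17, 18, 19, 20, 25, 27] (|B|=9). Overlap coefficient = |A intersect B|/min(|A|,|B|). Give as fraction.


A intersect B = [11]
|A intersect B| = 1
min(|A|, |B|) = min(3, 9) = 3
Overlap = 1 / 3 = 1/3

1/3


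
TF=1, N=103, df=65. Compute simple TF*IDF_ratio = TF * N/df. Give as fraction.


TF * (N/df)
= 1 * (103/65)
= 1 * 103/65
= 103/65

103/65


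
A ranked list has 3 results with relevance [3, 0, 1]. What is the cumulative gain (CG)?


Cumulative Gain = sum of relevance scores
Position 1: rel=3, running sum=3
Position 2: rel=0, running sum=3
Position 3: rel=1, running sum=4
CG = 4

4


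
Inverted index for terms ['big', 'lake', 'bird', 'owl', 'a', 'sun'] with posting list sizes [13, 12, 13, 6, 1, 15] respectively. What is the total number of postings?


Summing posting list sizes:
'big': 13 postings
'lake': 12 postings
'bird': 13 postings
'owl': 6 postings
'a': 1 postings
'sun': 15 postings
Total = 13 + 12 + 13 + 6 + 1 + 15 = 60

60


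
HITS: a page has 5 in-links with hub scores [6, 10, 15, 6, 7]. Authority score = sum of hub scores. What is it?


Authority = sum of hub scores of in-linkers
In-link 1: hub score = 6
In-link 2: hub score = 10
In-link 3: hub score = 15
In-link 4: hub score = 6
In-link 5: hub score = 7
Authority = 6 + 10 + 15 + 6 + 7 = 44

44


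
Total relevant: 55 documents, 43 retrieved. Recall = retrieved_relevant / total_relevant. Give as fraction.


Recall = retrieved_relevant / total_relevant
= 43 / 55
= 43 / (43 + 12)
= 43/55

43/55


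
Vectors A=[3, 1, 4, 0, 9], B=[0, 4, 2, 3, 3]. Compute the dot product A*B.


Dot product = sum of element-wise products
A[0]*B[0] = 3*0 = 0
A[1]*B[1] = 1*4 = 4
A[2]*B[2] = 4*2 = 8
A[3]*B[3] = 0*3 = 0
A[4]*B[4] = 9*3 = 27
Sum = 0 + 4 + 8 + 0 + 27 = 39

39


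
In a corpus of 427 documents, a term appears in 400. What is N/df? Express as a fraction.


IDF ratio = N / df
= 427 / 400
= 427/400

427/400


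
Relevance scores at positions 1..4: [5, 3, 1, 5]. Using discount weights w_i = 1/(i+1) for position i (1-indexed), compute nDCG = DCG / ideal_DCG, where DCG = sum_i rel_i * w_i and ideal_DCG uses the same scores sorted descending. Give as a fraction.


Position discount weights w_i = 1/(i+1) for i=1..4:
Weights = [1/2, 1/3, 1/4, 1/5]
Actual relevance: [5, 3, 1, 5]
DCG = 5/2 + 3/3 + 1/4 + 5/5 = 19/4
Ideal relevance (sorted desc): [5, 5, 3, 1]
Ideal DCG = 5/2 + 5/3 + 3/4 + 1/5 = 307/60
nDCG = DCG / ideal_DCG = 19/4 / 307/60 = 285/307

285/307


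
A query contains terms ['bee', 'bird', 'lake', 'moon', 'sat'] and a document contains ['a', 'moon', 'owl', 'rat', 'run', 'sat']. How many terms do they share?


Query terms: ['bee', 'bird', 'lake', 'moon', 'sat']
Document terms: ['a', 'moon', 'owl', 'rat', 'run', 'sat']
Common terms: ['moon', 'sat']
Overlap count = 2

2


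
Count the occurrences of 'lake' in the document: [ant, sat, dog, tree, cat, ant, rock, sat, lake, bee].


Document has 10 words
Scanning for 'lake':
Found at positions: [8]
Count = 1

1


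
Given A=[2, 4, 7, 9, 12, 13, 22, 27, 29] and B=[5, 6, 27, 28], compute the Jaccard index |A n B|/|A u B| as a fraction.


A intersect B = [27]
|A intersect B| = 1
A union B = [2, 4, 5, 6, 7, 9, 12, 13, 22, 27, 28, 29]
|A union B| = 12
Jaccard = 1/12 = 1/12

1/12


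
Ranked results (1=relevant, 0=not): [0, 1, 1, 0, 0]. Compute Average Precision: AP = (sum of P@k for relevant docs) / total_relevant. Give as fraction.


Computing P@k for each relevant position:
Position 1: not relevant
Position 2: relevant, P@2 = 1/2 = 1/2
Position 3: relevant, P@3 = 2/3 = 2/3
Position 4: not relevant
Position 5: not relevant
Sum of P@k = 1/2 + 2/3 = 7/6
AP = 7/6 / 2 = 7/12

7/12


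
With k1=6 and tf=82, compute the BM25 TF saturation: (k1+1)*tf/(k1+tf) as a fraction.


BM25 TF component = (k1+1)*tf / (k1+tf)
k1 = 6, tf = 82
Numerator = (6+1)*82 = 574
Denominator = 6 + 82 = 88
= 574/88 = 287/44

287/44


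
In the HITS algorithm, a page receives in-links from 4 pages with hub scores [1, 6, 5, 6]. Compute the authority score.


Authority = sum of hub scores of in-linkers
In-link 1: hub score = 1
In-link 2: hub score = 6
In-link 3: hub score = 5
In-link 4: hub score = 6
Authority = 1 + 6 + 5 + 6 = 18

18


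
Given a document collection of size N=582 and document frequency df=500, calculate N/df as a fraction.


IDF ratio = N / df
= 582 / 500
= 291/250

291/250


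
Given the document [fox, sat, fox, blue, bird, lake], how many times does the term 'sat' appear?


Document has 6 words
Scanning for 'sat':
Found at positions: [1]
Count = 1

1


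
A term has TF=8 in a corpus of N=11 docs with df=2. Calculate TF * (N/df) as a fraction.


TF * (N/df)
= 8 * (11/2)
= 8 * 11/2
= 44

44


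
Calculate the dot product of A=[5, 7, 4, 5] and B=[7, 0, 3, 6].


Dot product = sum of element-wise products
A[0]*B[0] = 5*7 = 35
A[1]*B[1] = 7*0 = 0
A[2]*B[2] = 4*3 = 12
A[3]*B[3] = 5*6 = 30
Sum = 35 + 0 + 12 + 30 = 77

77


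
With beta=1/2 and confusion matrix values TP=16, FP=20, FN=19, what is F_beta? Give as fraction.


P = TP/(TP+FP) = 16/36 = 4/9
R = TP/(TP+FN) = 16/35 = 16/35
beta^2 = 1/2^2 = 1/4
(1 + beta^2) = 5/4
Numerator = (1+beta^2)*P*R = 16/63
Denominator = beta^2*P + R = 1/9 + 16/35 = 179/315
F_beta = 80/179

80/179


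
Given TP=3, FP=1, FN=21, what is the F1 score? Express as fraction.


F1 = 2 * P * R / (P + R)
P = TP/(TP+FP) = 3/4 = 3/4
R = TP/(TP+FN) = 3/24 = 1/8
2 * P * R = 2 * 3/4 * 1/8 = 3/16
P + R = 3/4 + 1/8 = 7/8
F1 = 3/16 / 7/8 = 3/14

3/14


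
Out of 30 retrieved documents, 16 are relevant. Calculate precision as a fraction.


Precision = relevant_retrieved / total_retrieved
= 16 / 30
= 16 / (16 + 14)
= 8/15

8/15


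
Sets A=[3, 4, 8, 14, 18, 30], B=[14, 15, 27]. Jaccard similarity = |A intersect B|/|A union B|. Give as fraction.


A intersect B = [14]
|A intersect B| = 1
A union B = [3, 4, 8, 14, 15, 18, 27, 30]
|A union B| = 8
Jaccard = 1/8 = 1/8

1/8


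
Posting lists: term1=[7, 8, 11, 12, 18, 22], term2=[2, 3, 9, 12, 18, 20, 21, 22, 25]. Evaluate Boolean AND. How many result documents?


Boolean AND: find intersection of posting lists
term1 docs: [7, 8, 11, 12, 18, 22]
term2 docs: [2, 3, 9, 12, 18, 20, 21, 22, 25]
Intersection: [12, 18, 22]
|intersection| = 3

3


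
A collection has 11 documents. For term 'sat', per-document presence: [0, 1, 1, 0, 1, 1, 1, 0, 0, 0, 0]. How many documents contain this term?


Checking each document for 'sat':
Doc 1: absent
Doc 2: present
Doc 3: present
Doc 4: absent
Doc 5: present
Doc 6: present
Doc 7: present
Doc 8: absent
Doc 9: absent
Doc 10: absent
Doc 11: absent
df = sum of presences = 0 + 1 + 1 + 0 + 1 + 1 + 1 + 0 + 0 + 0 + 0 = 5

5


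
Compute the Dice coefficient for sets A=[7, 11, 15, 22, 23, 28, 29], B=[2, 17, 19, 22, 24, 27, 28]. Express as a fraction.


A intersect B = [22, 28]
|A intersect B| = 2
|A| = 7, |B| = 7
Dice = 2*2 / (7+7)
= 4 / 14 = 2/7

2/7


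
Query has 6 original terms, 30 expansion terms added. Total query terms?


Original terms: 6
Expansion terms: 30
Total = 6 + 30 = 36

36


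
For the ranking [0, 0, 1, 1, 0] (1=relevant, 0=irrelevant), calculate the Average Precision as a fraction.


Computing P@k for each relevant position:
Position 1: not relevant
Position 2: not relevant
Position 3: relevant, P@3 = 1/3 = 1/3
Position 4: relevant, P@4 = 2/4 = 1/2
Position 5: not relevant
Sum of P@k = 1/3 + 1/2 = 5/6
AP = 5/6 / 2 = 5/12

5/12


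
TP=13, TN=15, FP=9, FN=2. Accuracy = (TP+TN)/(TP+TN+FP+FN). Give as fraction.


Accuracy = (TP + TN) / (TP + TN + FP + FN)
TP + TN = 13 + 15 = 28
Total = 13 + 15 + 9 + 2 = 39
Accuracy = 28 / 39 = 28/39

28/39


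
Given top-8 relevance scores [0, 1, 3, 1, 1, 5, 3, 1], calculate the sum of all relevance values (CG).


Cumulative Gain = sum of relevance scores
Position 1: rel=0, running sum=0
Position 2: rel=1, running sum=1
Position 3: rel=3, running sum=4
Position 4: rel=1, running sum=5
Position 5: rel=1, running sum=6
Position 6: rel=5, running sum=11
Position 7: rel=3, running sum=14
Position 8: rel=1, running sum=15
CG = 15

15


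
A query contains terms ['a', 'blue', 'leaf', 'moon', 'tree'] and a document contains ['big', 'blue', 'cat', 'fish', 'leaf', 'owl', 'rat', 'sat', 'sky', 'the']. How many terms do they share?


Query terms: ['a', 'blue', 'leaf', 'moon', 'tree']
Document terms: ['big', 'blue', 'cat', 'fish', 'leaf', 'owl', 'rat', 'sat', 'sky', 'the']
Common terms: ['blue', 'leaf']
Overlap count = 2

2


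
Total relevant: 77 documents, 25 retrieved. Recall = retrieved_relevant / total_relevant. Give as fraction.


Recall = retrieved_relevant / total_relevant
= 25 / 77
= 25 / (25 + 52)
= 25/77

25/77


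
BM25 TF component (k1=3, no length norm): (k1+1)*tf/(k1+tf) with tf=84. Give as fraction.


BM25 TF component = (k1+1)*tf / (k1+tf)
k1 = 3, tf = 84
Numerator = (3+1)*84 = 336
Denominator = 3 + 84 = 87
= 336/87 = 112/29

112/29


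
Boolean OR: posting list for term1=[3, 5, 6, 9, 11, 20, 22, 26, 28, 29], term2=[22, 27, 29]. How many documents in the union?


Boolean OR: find union of posting lists
term1 docs: [3, 5, 6, 9, 11, 20, 22, 26, 28, 29]
term2 docs: [22, 27, 29]
Union: [3, 5, 6, 9, 11, 20, 22, 26, 27, 28, 29]
|union| = 11

11


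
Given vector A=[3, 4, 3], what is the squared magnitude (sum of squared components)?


|A|^2 = sum of squared components
A[0]^2 = 3^2 = 9
A[1]^2 = 4^2 = 16
A[2]^2 = 3^2 = 9
Sum = 9 + 16 + 9 = 34

34


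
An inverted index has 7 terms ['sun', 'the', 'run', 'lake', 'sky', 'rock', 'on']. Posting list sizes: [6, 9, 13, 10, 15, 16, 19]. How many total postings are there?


Summing posting list sizes:
'sun': 6 postings
'the': 9 postings
'run': 13 postings
'lake': 10 postings
'sky': 15 postings
'rock': 16 postings
'on': 19 postings
Total = 6 + 9 + 13 + 10 + 15 + 16 + 19 = 88

88


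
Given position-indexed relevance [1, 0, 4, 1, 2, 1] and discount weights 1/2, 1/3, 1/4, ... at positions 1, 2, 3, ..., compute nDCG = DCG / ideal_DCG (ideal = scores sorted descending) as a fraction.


Position discount weights w_i = 1/(i+1) for i=1..6:
Weights = [1/2, 1/3, 1/4, 1/5, 1/6, 1/7]
Actual relevance: [1, 0, 4, 1, 2, 1]
DCG = 1/2 + 0/3 + 4/4 + 1/5 + 2/6 + 1/7 = 457/210
Ideal relevance (sorted desc): [4, 2, 1, 1, 1, 0]
Ideal DCG = 4/2 + 2/3 + 1/4 + 1/5 + 1/6 + 0/7 = 197/60
nDCG = DCG / ideal_DCG = 457/210 / 197/60 = 914/1379

914/1379


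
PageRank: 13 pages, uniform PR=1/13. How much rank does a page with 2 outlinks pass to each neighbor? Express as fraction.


Initial PR = 1/13 = 1/13
Outlinks = 2
Contribution per link = PR / outlinks
= 1/13 / 2
= 1/26

1/26


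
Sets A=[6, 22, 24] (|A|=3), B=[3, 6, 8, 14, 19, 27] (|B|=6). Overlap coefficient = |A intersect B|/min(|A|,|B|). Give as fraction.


A intersect B = [6]
|A intersect B| = 1
min(|A|, |B|) = min(3, 6) = 3
Overlap = 1 / 3 = 1/3

1/3


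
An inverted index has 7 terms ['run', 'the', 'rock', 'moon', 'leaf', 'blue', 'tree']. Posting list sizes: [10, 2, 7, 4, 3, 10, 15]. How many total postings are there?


Summing posting list sizes:
'run': 10 postings
'the': 2 postings
'rock': 7 postings
'moon': 4 postings
'leaf': 3 postings
'blue': 10 postings
'tree': 15 postings
Total = 10 + 2 + 7 + 4 + 3 + 10 + 15 = 51

51


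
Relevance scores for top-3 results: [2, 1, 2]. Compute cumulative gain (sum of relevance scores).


Cumulative Gain = sum of relevance scores
Position 1: rel=2, running sum=2
Position 2: rel=1, running sum=3
Position 3: rel=2, running sum=5
CG = 5

5


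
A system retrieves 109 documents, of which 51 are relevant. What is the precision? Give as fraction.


Precision = relevant_retrieved / total_retrieved
= 51 / 109
= 51 / (51 + 58)
= 51/109

51/109
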